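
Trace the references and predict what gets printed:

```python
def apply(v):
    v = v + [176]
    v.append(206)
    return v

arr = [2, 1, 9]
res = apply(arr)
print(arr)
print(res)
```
[2, 1, 9]
[2, 1, 9, 176, 206]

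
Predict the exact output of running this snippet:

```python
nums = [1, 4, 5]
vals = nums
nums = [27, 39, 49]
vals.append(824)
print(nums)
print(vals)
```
[27, 39, 49]
[1, 4, 5, 824]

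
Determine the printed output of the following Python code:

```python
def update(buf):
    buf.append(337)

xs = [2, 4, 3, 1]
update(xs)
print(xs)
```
[2, 4, 3, 1, 337]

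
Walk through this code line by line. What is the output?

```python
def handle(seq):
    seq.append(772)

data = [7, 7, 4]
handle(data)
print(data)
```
[7, 7, 4, 772]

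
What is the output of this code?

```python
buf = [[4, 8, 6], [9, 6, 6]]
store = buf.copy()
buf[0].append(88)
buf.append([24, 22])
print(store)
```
[[4, 8, 6, 88], [9, 6, 6]]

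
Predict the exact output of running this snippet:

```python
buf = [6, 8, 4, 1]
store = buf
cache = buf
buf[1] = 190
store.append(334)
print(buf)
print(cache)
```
[6, 190, 4, 1, 334]
[6, 190, 4, 1, 334]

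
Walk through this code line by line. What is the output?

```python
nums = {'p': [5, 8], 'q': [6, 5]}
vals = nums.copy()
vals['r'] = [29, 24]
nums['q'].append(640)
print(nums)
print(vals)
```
{'p': [5, 8], 'q': [6, 5, 640]}
{'p': [5, 8], 'q': [6, 5, 640], 'r': [29, 24]}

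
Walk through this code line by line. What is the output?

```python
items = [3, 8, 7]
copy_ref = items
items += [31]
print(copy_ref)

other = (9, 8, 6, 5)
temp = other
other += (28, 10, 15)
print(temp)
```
[3, 8, 7, 31]
(9, 8, 6, 5)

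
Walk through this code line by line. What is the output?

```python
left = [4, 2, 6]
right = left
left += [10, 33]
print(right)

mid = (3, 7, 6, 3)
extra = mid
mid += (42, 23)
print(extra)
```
[4, 2, 6, 10, 33]
(3, 7, 6, 3)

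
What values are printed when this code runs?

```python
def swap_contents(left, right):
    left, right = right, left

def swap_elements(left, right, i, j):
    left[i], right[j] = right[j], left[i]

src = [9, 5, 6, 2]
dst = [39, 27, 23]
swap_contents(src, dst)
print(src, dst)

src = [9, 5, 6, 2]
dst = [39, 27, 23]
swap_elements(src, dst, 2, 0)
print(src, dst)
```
[9, 5, 6, 2] [39, 27, 23]
[9, 5, 39, 2] [6, 27, 23]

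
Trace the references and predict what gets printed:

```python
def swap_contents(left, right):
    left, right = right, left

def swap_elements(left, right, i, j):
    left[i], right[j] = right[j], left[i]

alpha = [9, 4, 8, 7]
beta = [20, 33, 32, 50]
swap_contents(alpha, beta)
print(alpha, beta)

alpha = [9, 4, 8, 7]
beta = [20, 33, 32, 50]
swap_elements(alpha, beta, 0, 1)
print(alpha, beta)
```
[9, 4, 8, 7] [20, 33, 32, 50]
[33, 4, 8, 7] [20, 9, 32, 50]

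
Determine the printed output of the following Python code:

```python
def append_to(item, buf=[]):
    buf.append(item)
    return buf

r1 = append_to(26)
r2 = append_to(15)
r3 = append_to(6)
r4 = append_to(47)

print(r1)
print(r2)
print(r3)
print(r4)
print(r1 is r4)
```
[26, 15, 6, 47]
[26, 15, 6, 47]
[26, 15, 6, 47]
[26, 15, 6, 47]
True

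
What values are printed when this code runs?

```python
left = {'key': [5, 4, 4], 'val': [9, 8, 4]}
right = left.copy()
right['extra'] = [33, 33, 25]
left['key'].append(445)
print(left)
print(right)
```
{'key': [5, 4, 4, 445], 'val': [9, 8, 4]}
{'key': [5, 4, 4, 445], 'val': [9, 8, 4], 'extra': [33, 33, 25]}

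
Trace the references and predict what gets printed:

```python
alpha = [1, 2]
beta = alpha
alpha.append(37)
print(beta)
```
[1, 2, 37]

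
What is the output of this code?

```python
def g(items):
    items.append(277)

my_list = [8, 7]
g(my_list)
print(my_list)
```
[8, 7, 277]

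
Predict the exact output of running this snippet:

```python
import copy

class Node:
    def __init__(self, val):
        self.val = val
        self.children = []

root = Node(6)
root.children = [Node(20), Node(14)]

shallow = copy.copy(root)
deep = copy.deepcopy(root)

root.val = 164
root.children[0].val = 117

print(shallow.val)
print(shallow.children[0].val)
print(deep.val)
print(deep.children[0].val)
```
6
117
6
20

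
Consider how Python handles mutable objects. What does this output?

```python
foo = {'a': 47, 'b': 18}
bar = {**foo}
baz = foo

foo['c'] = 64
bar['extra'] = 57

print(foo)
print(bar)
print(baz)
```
{'a': 47, 'b': 18, 'c': 64}
{'a': 47, 'b': 18, 'extra': 57}
{'a': 47, 'b': 18, 'c': 64}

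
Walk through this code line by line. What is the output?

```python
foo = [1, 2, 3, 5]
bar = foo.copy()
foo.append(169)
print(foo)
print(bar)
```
[1, 2, 3, 5, 169]
[1, 2, 3, 5]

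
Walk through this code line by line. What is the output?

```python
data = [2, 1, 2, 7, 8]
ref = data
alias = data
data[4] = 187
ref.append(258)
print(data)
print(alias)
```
[2, 1, 2, 7, 187, 258]
[2, 1, 2, 7, 187, 258]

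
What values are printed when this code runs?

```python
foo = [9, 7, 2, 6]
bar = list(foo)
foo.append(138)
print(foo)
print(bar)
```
[9, 7, 2, 6, 138]
[9, 7, 2, 6]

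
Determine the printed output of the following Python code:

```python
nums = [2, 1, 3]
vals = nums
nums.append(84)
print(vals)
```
[2, 1, 3, 84]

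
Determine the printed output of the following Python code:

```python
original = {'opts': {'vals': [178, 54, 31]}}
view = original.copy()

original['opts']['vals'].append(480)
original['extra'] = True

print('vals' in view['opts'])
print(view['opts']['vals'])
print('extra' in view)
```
True
[178, 54, 31, 480]
False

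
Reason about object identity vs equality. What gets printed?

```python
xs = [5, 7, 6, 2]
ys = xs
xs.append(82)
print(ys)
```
[5, 7, 6, 2, 82]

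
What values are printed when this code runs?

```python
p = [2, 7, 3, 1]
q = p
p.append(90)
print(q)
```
[2, 7, 3, 1, 90]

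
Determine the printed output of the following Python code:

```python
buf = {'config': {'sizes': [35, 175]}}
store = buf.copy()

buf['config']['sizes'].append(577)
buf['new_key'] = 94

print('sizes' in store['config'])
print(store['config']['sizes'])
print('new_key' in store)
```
True
[35, 175, 577]
False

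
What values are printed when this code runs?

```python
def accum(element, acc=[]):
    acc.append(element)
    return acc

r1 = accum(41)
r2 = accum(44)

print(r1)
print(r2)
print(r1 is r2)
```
[41, 44]
[41, 44]
True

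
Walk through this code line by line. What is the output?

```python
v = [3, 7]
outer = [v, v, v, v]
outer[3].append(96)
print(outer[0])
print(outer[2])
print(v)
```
[3, 7, 96]
[3, 7, 96]
[3, 7, 96]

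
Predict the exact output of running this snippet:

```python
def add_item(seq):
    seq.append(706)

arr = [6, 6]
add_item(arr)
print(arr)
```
[6, 6, 706]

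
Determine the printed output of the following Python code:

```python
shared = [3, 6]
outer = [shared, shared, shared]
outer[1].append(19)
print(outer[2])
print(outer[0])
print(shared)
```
[3, 6, 19]
[3, 6, 19]
[3, 6, 19]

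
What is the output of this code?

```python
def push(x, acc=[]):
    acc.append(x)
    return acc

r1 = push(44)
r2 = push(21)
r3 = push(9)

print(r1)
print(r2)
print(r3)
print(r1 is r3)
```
[44, 21, 9]
[44, 21, 9]
[44, 21, 9]
True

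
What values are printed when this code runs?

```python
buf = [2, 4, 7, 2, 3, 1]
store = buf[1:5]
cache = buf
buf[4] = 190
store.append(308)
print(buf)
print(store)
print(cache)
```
[2, 4, 7, 2, 190, 1]
[4, 7, 2, 3, 308]
[2, 4, 7, 2, 190, 1]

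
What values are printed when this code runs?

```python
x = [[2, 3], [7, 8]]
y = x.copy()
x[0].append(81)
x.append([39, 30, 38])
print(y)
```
[[2, 3, 81], [7, 8]]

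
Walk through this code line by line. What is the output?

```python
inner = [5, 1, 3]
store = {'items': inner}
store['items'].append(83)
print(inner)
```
[5, 1, 3, 83]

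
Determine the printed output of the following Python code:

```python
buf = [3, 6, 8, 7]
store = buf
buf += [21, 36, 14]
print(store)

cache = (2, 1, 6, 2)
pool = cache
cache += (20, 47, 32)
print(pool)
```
[3, 6, 8, 7, 21, 36, 14]
(2, 1, 6, 2)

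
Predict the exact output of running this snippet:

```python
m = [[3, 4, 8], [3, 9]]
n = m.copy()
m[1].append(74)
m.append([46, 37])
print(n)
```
[[3, 4, 8], [3, 9, 74]]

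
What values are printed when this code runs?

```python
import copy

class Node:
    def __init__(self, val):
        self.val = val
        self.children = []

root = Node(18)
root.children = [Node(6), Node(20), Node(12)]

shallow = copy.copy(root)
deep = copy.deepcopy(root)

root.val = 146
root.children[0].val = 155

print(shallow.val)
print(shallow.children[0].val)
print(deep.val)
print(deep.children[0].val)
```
18
155
18
6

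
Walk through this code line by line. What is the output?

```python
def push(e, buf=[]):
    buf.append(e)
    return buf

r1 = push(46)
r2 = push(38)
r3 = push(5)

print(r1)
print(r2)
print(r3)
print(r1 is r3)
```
[46, 38, 5]
[46, 38, 5]
[46, 38, 5]
True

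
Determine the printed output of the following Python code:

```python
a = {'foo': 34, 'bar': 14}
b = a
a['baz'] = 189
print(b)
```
{'foo': 34, 'bar': 14, 'baz': 189}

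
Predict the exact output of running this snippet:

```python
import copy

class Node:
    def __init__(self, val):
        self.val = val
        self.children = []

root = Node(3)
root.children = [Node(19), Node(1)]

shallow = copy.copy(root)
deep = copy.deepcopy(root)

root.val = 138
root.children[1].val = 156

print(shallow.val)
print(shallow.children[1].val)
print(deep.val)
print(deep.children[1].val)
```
3
156
3
1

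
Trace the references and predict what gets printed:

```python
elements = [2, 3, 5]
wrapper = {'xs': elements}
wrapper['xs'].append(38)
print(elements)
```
[2, 3, 5, 38]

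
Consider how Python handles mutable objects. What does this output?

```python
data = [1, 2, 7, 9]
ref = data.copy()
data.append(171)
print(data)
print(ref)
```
[1, 2, 7, 9, 171]
[1, 2, 7, 9]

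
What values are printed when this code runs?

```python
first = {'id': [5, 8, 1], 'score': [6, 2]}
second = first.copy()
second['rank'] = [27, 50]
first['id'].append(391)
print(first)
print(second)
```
{'id': [5, 8, 1, 391], 'score': [6, 2]}
{'id': [5, 8, 1, 391], 'score': [6, 2], 'rank': [27, 50]}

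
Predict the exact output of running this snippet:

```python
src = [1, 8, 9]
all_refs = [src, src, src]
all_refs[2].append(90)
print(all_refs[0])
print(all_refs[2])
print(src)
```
[1, 8, 9, 90]
[1, 8, 9, 90]
[1, 8, 9, 90]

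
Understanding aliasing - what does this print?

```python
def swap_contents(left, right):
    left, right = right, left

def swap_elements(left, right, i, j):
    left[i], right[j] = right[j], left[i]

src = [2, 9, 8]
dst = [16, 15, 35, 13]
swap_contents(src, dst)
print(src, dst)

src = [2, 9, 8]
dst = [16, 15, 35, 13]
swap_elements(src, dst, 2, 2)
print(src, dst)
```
[2, 9, 8] [16, 15, 35, 13]
[2, 9, 35] [16, 15, 8, 13]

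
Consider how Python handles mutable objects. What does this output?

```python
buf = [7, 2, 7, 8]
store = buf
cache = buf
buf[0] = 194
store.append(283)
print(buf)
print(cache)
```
[194, 2, 7, 8, 283]
[194, 2, 7, 8, 283]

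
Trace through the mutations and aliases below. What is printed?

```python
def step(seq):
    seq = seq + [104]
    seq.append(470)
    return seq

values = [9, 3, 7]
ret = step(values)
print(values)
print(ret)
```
[9, 3, 7]
[9, 3, 7, 104, 470]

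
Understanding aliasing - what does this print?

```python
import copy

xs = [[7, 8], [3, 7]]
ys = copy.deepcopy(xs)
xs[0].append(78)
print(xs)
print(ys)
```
[[7, 8, 78], [3, 7]]
[[7, 8], [3, 7]]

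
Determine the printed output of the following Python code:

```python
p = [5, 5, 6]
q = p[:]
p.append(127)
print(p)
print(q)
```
[5, 5, 6, 127]
[5, 5, 6]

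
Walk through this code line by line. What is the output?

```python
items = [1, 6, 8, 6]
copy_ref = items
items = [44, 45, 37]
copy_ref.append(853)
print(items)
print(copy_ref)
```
[44, 45, 37]
[1, 6, 8, 6, 853]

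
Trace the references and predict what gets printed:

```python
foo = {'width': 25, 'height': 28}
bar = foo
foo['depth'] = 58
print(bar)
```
{'width': 25, 'height': 28, 'depth': 58}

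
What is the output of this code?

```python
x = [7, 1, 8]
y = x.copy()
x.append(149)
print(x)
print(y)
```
[7, 1, 8, 149]
[7, 1, 8]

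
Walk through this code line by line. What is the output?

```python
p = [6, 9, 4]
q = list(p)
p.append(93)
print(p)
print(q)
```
[6, 9, 4, 93]
[6, 9, 4]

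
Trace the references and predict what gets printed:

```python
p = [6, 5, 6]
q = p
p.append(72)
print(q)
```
[6, 5, 6, 72]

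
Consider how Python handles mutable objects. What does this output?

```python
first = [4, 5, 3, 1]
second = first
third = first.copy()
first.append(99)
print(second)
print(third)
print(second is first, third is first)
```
[4, 5, 3, 1, 99]
[4, 5, 3, 1]
True False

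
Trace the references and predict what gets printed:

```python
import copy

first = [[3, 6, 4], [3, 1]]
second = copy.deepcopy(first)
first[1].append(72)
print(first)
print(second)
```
[[3, 6, 4], [3, 1, 72]]
[[3, 6, 4], [3, 1]]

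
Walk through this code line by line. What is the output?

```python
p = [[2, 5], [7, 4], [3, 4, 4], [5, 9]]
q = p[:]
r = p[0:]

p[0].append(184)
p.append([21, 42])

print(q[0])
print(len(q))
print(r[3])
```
[2, 5, 184]
4
[5, 9]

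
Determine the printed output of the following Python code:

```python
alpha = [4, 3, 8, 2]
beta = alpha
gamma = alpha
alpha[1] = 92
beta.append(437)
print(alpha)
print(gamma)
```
[4, 92, 8, 2, 437]
[4, 92, 8, 2, 437]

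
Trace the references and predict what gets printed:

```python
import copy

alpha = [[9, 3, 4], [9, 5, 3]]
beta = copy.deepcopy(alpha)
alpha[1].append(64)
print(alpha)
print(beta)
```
[[9, 3, 4], [9, 5, 3, 64]]
[[9, 3, 4], [9, 5, 3]]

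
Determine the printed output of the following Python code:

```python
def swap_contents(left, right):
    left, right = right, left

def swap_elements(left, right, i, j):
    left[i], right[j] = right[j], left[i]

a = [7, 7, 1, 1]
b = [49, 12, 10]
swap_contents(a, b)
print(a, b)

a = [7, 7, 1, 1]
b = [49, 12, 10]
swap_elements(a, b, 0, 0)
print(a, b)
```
[7, 7, 1, 1] [49, 12, 10]
[49, 7, 1, 1] [7, 12, 10]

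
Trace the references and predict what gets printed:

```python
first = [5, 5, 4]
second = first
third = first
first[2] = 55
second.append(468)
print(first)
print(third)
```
[5, 5, 55, 468]
[5, 5, 55, 468]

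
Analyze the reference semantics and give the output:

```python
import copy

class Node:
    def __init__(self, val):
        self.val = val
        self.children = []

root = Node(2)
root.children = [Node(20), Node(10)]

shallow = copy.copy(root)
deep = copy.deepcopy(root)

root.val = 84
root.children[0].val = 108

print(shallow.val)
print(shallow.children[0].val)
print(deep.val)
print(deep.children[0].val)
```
2
108
2
20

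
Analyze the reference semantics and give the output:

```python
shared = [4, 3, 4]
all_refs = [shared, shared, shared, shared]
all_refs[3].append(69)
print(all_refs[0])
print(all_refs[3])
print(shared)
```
[4, 3, 4, 69]
[4, 3, 4, 69]
[4, 3, 4, 69]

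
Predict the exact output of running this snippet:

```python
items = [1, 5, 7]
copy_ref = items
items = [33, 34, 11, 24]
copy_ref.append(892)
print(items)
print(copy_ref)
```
[33, 34, 11, 24]
[1, 5, 7, 892]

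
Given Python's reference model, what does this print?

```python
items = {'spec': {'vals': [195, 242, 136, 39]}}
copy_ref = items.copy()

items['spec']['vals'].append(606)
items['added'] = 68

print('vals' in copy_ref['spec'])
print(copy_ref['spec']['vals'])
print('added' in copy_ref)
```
True
[195, 242, 136, 39, 606]
False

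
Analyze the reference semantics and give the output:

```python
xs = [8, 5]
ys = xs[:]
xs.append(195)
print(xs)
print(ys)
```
[8, 5, 195]
[8, 5]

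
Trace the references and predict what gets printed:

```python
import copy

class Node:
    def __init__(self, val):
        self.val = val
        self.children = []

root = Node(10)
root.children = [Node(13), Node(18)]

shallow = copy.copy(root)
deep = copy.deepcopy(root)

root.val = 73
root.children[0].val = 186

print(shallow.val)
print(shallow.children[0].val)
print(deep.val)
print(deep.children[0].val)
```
10
186
10
13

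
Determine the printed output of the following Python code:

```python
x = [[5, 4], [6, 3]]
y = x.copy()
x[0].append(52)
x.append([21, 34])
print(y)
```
[[5, 4, 52], [6, 3]]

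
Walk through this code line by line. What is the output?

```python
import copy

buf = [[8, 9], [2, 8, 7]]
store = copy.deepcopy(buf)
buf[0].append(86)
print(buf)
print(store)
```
[[8, 9, 86], [2, 8, 7]]
[[8, 9], [2, 8, 7]]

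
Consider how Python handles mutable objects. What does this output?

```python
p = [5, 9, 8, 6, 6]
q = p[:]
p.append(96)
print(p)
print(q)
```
[5, 9, 8, 6, 6, 96]
[5, 9, 8, 6, 6]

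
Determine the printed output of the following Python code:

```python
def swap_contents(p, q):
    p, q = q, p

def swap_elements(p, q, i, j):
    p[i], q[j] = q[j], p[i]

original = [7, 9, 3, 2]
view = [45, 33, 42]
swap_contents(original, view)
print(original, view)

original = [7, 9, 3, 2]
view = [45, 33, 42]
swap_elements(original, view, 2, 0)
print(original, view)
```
[7, 9, 3, 2] [45, 33, 42]
[7, 9, 45, 2] [3, 33, 42]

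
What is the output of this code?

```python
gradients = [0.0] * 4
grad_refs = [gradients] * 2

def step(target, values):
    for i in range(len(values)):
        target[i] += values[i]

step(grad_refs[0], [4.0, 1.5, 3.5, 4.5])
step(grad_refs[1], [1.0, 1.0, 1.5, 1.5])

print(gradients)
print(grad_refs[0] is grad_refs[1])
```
[5.0, 2.5, 5.0, 6.0]
True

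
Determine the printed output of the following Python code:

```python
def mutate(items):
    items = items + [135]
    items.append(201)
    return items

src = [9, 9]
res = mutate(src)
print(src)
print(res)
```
[9, 9]
[9, 9, 135, 201]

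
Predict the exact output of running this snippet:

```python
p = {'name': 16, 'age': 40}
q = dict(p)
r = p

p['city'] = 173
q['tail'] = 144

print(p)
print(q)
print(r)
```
{'name': 16, 'age': 40, 'city': 173}
{'name': 16, 'age': 40, 'tail': 144}
{'name': 16, 'age': 40, 'city': 173}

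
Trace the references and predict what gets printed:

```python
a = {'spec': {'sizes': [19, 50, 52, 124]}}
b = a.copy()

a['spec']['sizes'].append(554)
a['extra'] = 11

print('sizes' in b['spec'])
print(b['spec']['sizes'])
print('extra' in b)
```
True
[19, 50, 52, 124, 554]
False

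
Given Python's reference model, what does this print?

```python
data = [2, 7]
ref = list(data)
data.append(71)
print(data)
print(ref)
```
[2, 7, 71]
[2, 7]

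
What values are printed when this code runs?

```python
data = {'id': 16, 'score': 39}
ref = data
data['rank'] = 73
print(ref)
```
{'id': 16, 'score': 39, 'rank': 73}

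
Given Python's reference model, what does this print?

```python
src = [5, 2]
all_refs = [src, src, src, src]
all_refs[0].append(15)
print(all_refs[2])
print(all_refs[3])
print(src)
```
[5, 2, 15]
[5, 2, 15]
[5, 2, 15]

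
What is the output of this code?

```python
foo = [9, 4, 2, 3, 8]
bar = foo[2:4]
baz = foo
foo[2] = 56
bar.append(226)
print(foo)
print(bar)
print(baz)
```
[9, 4, 56, 3, 8]
[2, 3, 226]
[9, 4, 56, 3, 8]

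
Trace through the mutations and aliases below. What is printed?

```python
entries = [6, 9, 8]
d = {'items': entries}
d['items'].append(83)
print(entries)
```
[6, 9, 8, 83]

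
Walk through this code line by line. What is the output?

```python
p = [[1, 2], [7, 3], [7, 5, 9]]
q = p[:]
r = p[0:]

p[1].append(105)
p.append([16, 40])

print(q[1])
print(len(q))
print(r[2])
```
[7, 3, 105]
3
[7, 5, 9]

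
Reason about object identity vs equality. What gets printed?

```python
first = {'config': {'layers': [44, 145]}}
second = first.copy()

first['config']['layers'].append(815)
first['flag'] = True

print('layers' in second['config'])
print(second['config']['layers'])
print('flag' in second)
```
True
[44, 145, 815]
False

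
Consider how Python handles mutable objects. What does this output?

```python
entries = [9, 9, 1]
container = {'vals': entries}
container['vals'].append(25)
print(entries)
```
[9, 9, 1, 25]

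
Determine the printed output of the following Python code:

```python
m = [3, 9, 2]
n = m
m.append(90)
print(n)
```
[3, 9, 2, 90]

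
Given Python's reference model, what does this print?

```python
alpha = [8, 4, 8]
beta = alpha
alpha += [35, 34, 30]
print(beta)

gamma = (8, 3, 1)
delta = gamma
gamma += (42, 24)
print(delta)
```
[8, 4, 8, 35, 34, 30]
(8, 3, 1)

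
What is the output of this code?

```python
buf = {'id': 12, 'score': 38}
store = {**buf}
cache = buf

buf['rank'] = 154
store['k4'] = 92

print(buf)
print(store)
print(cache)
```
{'id': 12, 'score': 38, 'rank': 154}
{'id': 12, 'score': 38, 'k4': 92}
{'id': 12, 'score': 38, 'rank': 154}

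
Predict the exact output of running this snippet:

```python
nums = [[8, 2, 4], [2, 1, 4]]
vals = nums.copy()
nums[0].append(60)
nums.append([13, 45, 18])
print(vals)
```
[[8, 2, 4, 60], [2, 1, 4]]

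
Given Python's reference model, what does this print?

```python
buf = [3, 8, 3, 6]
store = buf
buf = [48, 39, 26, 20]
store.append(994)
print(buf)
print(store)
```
[48, 39, 26, 20]
[3, 8, 3, 6, 994]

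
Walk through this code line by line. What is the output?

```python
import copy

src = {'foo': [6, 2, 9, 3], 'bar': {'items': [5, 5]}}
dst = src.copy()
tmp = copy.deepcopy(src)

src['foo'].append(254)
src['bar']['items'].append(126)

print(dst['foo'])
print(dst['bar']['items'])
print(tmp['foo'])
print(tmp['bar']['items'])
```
[6, 2, 9, 3, 254]
[5, 5, 126]
[6, 2, 9, 3]
[5, 5]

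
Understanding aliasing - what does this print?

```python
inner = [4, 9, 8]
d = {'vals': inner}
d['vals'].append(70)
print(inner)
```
[4, 9, 8, 70]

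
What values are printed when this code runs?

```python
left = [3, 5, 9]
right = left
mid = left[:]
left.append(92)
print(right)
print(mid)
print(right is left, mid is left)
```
[3, 5, 9, 92]
[3, 5, 9]
True False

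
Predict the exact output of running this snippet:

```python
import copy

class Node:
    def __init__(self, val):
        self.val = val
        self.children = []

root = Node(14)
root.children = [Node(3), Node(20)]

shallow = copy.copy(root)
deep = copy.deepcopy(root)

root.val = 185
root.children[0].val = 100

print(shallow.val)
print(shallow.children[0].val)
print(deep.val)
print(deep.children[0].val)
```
14
100
14
3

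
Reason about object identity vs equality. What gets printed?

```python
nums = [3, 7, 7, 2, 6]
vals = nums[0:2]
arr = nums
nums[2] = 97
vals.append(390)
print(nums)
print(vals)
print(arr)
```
[3, 7, 97, 2, 6]
[3, 7, 390]
[3, 7, 97, 2, 6]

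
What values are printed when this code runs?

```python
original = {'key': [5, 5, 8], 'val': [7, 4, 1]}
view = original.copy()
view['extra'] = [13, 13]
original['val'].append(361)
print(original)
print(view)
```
{'key': [5, 5, 8], 'val': [7, 4, 1, 361]}
{'key': [5, 5, 8], 'val': [7, 4, 1, 361], 'extra': [13, 13]}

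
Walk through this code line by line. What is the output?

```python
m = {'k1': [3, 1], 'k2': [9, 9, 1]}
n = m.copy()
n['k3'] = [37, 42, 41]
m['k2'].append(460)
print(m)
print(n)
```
{'k1': [3, 1], 'k2': [9, 9, 1, 460]}
{'k1': [3, 1], 'k2': [9, 9, 1, 460], 'k3': [37, 42, 41]}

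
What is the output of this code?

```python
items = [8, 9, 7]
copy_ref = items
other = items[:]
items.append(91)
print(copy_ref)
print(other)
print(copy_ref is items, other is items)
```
[8, 9, 7, 91]
[8, 9, 7]
True False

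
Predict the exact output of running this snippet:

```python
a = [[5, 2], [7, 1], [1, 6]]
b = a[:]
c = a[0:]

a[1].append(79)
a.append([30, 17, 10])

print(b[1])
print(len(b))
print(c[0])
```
[7, 1, 79]
3
[5, 2]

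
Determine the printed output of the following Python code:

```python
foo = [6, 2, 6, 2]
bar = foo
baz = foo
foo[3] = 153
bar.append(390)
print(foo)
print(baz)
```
[6, 2, 6, 153, 390]
[6, 2, 6, 153, 390]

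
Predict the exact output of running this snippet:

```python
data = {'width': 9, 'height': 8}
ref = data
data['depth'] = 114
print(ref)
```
{'width': 9, 'height': 8, 'depth': 114}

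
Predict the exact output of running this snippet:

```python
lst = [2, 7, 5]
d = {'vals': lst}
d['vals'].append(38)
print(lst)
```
[2, 7, 5, 38]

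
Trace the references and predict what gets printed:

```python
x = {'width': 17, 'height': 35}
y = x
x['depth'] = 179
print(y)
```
{'width': 17, 'height': 35, 'depth': 179}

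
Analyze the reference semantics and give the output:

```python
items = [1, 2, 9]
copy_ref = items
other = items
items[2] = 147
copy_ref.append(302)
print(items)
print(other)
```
[1, 2, 147, 302]
[1, 2, 147, 302]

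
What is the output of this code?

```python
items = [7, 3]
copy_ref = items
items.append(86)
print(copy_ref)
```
[7, 3, 86]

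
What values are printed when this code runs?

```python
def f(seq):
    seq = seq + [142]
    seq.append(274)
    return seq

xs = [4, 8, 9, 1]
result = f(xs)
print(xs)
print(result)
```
[4, 8, 9, 1]
[4, 8, 9, 1, 142, 274]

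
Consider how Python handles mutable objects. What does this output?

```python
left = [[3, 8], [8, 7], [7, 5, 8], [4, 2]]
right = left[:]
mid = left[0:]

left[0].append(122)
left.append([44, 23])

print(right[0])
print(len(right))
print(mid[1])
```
[3, 8, 122]
4
[8, 7]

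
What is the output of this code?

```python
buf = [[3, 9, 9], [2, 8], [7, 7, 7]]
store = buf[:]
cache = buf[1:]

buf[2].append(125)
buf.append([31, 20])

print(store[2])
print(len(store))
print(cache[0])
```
[7, 7, 7, 125]
3
[2, 8]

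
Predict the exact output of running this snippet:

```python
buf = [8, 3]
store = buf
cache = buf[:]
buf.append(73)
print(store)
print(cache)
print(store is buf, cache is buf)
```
[8, 3, 73]
[8, 3]
True False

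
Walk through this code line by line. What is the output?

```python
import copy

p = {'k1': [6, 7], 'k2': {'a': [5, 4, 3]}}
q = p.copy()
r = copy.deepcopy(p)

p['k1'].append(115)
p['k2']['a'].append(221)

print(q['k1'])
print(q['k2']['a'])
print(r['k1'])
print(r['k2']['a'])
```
[6, 7, 115]
[5, 4, 3, 221]
[6, 7]
[5, 4, 3]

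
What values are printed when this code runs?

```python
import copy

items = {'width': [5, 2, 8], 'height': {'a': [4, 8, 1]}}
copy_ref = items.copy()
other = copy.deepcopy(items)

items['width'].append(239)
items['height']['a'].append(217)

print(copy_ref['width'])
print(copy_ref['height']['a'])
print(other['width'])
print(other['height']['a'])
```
[5, 2, 8, 239]
[4, 8, 1, 217]
[5, 2, 8]
[4, 8, 1]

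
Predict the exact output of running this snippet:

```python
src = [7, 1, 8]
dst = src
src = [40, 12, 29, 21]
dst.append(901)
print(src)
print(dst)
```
[40, 12, 29, 21]
[7, 1, 8, 901]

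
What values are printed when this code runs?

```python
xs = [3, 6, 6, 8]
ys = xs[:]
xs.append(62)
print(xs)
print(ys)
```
[3, 6, 6, 8, 62]
[3, 6, 6, 8]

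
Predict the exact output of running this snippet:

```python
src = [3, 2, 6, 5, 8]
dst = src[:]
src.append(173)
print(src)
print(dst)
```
[3, 2, 6, 5, 8, 173]
[3, 2, 6, 5, 8]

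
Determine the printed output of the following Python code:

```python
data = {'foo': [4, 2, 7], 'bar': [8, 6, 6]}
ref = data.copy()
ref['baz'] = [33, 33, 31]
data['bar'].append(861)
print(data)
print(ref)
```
{'foo': [4, 2, 7], 'bar': [8, 6, 6, 861]}
{'foo': [4, 2, 7], 'bar': [8, 6, 6, 861], 'baz': [33, 33, 31]}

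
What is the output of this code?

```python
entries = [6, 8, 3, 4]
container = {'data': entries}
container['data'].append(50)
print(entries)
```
[6, 8, 3, 4, 50]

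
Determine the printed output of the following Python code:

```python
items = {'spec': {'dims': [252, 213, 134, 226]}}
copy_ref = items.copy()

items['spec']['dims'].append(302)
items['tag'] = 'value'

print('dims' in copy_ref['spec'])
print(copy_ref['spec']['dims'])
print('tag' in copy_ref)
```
True
[252, 213, 134, 226, 302]
False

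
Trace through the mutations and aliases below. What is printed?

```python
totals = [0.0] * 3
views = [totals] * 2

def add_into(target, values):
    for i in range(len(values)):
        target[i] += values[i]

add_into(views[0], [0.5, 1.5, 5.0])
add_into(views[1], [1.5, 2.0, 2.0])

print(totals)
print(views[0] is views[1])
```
[2.0, 3.5, 7.0]
True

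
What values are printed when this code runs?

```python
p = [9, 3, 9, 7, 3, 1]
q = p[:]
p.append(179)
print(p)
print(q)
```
[9, 3, 9, 7, 3, 1, 179]
[9, 3, 9, 7, 3, 1]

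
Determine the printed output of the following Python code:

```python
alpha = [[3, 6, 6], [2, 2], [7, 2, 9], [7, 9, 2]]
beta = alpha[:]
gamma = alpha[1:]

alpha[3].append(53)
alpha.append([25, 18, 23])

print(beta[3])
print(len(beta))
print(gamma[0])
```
[7, 9, 2, 53]
4
[2, 2]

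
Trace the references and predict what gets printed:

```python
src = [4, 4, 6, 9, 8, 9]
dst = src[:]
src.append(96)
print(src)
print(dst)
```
[4, 4, 6, 9, 8, 9, 96]
[4, 4, 6, 9, 8, 9]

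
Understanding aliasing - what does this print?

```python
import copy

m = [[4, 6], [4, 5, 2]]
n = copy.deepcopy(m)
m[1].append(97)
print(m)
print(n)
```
[[4, 6], [4, 5, 2, 97]]
[[4, 6], [4, 5, 2]]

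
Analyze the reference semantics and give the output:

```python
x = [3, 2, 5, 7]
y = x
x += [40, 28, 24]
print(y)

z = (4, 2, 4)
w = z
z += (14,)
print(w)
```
[3, 2, 5, 7, 40, 28, 24]
(4, 2, 4)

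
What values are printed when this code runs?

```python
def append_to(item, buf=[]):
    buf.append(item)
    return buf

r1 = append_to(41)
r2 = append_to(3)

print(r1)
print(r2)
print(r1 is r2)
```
[41, 3]
[41, 3]
True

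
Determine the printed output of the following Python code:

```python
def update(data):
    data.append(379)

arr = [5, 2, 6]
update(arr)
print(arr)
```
[5, 2, 6, 379]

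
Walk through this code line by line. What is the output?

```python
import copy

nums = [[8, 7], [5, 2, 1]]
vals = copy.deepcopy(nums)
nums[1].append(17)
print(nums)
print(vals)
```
[[8, 7], [5, 2, 1, 17]]
[[8, 7], [5, 2, 1]]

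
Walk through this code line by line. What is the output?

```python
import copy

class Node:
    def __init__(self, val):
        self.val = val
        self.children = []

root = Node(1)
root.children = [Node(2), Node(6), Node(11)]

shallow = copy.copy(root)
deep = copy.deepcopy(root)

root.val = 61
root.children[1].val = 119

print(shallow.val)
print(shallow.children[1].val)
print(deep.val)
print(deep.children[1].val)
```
1
119
1
6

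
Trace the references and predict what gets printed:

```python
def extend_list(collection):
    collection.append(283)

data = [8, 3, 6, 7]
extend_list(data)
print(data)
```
[8, 3, 6, 7, 283]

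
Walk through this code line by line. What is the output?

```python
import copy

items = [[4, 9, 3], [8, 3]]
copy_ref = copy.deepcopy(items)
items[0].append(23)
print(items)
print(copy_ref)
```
[[4, 9, 3, 23], [8, 3]]
[[4, 9, 3], [8, 3]]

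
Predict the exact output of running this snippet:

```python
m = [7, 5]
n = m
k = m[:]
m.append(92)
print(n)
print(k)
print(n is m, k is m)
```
[7, 5, 92]
[7, 5]
True False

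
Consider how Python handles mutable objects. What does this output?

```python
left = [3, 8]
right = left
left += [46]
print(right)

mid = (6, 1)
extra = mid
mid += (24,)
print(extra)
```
[3, 8, 46]
(6, 1)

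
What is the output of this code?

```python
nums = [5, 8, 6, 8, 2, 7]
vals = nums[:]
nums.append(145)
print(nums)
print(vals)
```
[5, 8, 6, 8, 2, 7, 145]
[5, 8, 6, 8, 2, 7]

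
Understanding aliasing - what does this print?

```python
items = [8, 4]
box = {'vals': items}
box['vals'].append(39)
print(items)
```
[8, 4, 39]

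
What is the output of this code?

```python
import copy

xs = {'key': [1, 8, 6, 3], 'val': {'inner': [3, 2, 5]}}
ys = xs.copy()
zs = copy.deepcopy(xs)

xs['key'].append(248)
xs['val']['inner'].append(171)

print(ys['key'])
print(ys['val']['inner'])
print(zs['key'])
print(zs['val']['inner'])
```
[1, 8, 6, 3, 248]
[3, 2, 5, 171]
[1, 8, 6, 3]
[3, 2, 5]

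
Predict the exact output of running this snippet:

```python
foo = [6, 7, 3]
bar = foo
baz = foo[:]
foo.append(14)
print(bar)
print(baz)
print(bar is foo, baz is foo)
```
[6, 7, 3, 14]
[6, 7, 3]
True False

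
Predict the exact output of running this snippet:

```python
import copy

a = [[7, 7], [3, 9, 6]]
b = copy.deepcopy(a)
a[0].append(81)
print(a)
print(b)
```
[[7, 7, 81], [3, 9, 6]]
[[7, 7], [3, 9, 6]]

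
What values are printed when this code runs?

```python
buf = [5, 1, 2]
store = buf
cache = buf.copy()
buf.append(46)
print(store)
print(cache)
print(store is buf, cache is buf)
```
[5, 1, 2, 46]
[5, 1, 2]
True False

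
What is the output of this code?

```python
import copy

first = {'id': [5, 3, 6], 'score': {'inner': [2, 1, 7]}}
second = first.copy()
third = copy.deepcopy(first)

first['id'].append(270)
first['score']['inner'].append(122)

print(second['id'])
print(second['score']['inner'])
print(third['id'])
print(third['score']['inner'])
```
[5, 3, 6, 270]
[2, 1, 7, 122]
[5, 3, 6]
[2, 1, 7]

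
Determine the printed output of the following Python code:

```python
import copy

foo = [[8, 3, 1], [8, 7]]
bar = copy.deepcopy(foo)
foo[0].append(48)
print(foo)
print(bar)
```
[[8, 3, 1, 48], [8, 7]]
[[8, 3, 1], [8, 7]]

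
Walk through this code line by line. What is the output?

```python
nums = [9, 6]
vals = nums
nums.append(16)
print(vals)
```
[9, 6, 16]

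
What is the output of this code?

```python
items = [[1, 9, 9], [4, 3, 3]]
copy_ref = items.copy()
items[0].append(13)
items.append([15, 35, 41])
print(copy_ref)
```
[[1, 9, 9, 13], [4, 3, 3]]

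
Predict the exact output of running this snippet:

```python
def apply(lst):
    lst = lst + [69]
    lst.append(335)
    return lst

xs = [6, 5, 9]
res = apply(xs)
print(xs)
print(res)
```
[6, 5, 9]
[6, 5, 9, 69, 335]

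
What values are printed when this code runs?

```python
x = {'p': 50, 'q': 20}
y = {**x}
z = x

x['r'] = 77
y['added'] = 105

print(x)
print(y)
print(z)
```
{'p': 50, 'q': 20, 'r': 77}
{'p': 50, 'q': 20, 'added': 105}
{'p': 50, 'q': 20, 'r': 77}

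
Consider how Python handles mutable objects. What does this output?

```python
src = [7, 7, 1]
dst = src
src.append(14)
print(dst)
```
[7, 7, 1, 14]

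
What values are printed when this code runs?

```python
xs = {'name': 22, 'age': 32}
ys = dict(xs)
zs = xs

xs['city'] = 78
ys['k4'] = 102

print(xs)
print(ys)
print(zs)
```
{'name': 22, 'age': 32, 'city': 78}
{'name': 22, 'age': 32, 'k4': 102}
{'name': 22, 'age': 32, 'city': 78}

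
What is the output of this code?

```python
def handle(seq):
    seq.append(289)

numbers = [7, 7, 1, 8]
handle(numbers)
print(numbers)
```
[7, 7, 1, 8, 289]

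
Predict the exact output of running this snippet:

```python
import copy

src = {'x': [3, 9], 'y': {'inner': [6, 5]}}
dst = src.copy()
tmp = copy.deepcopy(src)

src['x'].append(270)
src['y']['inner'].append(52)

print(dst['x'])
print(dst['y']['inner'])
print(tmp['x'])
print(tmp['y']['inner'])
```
[3, 9, 270]
[6, 5, 52]
[3, 9]
[6, 5]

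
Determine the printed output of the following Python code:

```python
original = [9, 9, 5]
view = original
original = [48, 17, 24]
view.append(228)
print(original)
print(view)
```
[48, 17, 24]
[9, 9, 5, 228]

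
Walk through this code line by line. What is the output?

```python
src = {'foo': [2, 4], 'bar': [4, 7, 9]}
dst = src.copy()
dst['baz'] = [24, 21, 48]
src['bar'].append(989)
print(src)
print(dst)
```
{'foo': [2, 4], 'bar': [4, 7, 9, 989]}
{'foo': [2, 4], 'bar': [4, 7, 9, 989], 'baz': [24, 21, 48]}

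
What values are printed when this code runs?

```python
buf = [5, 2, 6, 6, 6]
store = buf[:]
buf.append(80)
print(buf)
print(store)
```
[5, 2, 6, 6, 6, 80]
[5, 2, 6, 6, 6]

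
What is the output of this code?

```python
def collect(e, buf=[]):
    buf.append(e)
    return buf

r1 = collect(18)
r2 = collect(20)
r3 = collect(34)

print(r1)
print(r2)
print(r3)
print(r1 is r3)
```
[18, 20, 34]
[18, 20, 34]
[18, 20, 34]
True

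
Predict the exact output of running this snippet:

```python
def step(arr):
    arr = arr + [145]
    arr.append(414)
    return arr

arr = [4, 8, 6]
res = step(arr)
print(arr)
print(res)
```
[4, 8, 6]
[4, 8, 6, 145, 414]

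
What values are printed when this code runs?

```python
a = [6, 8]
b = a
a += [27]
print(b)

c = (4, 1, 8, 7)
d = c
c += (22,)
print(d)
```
[6, 8, 27]
(4, 1, 8, 7)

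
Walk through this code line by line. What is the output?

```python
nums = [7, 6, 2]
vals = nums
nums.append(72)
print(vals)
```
[7, 6, 2, 72]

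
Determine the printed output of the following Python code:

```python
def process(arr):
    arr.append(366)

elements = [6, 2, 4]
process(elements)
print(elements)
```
[6, 2, 4, 366]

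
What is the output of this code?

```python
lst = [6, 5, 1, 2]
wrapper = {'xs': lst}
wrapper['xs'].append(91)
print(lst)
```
[6, 5, 1, 2, 91]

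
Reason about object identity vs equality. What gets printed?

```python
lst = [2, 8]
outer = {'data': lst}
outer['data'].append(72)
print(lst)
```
[2, 8, 72]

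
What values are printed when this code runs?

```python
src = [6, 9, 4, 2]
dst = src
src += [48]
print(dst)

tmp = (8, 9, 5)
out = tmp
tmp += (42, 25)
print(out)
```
[6, 9, 4, 2, 48]
(8, 9, 5)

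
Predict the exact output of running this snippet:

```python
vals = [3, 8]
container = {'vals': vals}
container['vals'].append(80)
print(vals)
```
[3, 8, 80]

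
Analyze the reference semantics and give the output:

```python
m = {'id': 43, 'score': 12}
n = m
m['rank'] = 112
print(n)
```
{'id': 43, 'score': 12, 'rank': 112}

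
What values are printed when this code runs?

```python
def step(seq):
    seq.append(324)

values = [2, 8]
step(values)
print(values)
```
[2, 8, 324]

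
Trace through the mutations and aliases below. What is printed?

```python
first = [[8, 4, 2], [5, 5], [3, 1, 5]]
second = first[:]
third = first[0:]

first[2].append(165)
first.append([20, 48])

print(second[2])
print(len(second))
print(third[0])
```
[3, 1, 5, 165]
3
[8, 4, 2]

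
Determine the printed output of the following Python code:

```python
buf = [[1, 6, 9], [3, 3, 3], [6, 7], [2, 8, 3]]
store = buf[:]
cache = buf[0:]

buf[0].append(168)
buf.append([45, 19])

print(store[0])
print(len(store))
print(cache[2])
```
[1, 6, 9, 168]
4
[6, 7]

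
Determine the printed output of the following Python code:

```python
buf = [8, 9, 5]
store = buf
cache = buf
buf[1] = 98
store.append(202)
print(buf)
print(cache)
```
[8, 98, 5, 202]
[8, 98, 5, 202]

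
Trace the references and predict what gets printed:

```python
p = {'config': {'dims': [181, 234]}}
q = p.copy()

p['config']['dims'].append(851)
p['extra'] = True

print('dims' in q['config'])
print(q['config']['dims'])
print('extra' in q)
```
True
[181, 234, 851]
False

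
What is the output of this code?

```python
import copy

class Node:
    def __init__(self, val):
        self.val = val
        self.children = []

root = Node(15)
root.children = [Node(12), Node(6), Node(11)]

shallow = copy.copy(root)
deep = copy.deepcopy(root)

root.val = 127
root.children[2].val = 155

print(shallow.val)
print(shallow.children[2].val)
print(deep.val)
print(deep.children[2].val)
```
15
155
15
11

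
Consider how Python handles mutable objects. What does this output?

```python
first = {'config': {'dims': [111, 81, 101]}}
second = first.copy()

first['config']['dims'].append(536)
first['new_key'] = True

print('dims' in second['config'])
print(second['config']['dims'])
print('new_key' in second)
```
True
[111, 81, 101, 536]
False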